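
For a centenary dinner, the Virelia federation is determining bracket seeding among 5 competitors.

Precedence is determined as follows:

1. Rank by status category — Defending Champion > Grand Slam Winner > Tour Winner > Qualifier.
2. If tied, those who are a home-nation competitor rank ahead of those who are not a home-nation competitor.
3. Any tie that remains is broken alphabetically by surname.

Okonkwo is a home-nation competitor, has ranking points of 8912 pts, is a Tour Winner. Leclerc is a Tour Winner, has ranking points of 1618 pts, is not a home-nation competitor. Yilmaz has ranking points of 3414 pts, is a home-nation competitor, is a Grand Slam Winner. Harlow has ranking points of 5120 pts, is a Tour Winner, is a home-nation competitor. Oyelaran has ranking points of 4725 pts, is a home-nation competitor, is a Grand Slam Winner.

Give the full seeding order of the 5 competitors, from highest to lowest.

By status category: Oyelaran and Yilmaz (Grand Slam Winner); then Harlow, Okonkwo and Leclerc (Tour Winner).
Oyelaran and Yilmaz are each a home-nation competitor, so the next rule applies.
Among Oyelaran and Yilmaz, alphabetically by surname: Oyelaran before Yilmaz.
Among Harlow, Okonkwo and Leclerc, a home-nation competitor before not a home-nation competitor: Harlow and Okonkwo (a home-nation competitor) before Leclerc (not a home-nation competitor).
Among Harlow and Okonkwo, alphabetically by surname: Harlow before Okonkwo.
Full order: Oyelaran, Yilmaz, Harlow, Okonkwo, Leclerc.

Oyelaran, Yilmaz, Harlow, Okonkwo, Leclerc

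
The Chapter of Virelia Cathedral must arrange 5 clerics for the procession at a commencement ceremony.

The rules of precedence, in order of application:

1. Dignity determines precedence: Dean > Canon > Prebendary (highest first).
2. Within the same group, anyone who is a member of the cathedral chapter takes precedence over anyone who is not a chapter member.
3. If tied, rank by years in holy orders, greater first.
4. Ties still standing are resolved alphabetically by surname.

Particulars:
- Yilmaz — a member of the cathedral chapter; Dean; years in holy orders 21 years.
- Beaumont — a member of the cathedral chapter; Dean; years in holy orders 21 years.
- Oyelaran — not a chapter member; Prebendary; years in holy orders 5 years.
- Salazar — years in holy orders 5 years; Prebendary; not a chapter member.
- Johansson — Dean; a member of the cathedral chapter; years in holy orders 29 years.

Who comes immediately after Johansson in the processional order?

Beaumont

By dignity: Johansson, Beaumont and Yilmaz (Dean); then Oyelaran and Salazar (Prebendary).
Johansson, Beaumont and Yilmaz are each a member of the cathedral chapter, so the next rule applies.
Among Johansson, Beaumont and Yilmaz, by years in holy orders (higher first): Johansson (29 years) before Beaumont and Yilmaz (21 years).
Among Beaumont and Yilmaz, alphabetically by surname: Beaumont before Yilmaz.
Oyelaran and Salazar are each not a chapter member, so the next rule applies.
Oyelaran and Salazar both have years in holy orders 5 years, so the next rule applies.
Among Oyelaran and Salazar, alphabetically by surname: Oyelaran before Salazar.
Order: Johansson, Beaumont, Yilmaz, Oyelaran, Salazar.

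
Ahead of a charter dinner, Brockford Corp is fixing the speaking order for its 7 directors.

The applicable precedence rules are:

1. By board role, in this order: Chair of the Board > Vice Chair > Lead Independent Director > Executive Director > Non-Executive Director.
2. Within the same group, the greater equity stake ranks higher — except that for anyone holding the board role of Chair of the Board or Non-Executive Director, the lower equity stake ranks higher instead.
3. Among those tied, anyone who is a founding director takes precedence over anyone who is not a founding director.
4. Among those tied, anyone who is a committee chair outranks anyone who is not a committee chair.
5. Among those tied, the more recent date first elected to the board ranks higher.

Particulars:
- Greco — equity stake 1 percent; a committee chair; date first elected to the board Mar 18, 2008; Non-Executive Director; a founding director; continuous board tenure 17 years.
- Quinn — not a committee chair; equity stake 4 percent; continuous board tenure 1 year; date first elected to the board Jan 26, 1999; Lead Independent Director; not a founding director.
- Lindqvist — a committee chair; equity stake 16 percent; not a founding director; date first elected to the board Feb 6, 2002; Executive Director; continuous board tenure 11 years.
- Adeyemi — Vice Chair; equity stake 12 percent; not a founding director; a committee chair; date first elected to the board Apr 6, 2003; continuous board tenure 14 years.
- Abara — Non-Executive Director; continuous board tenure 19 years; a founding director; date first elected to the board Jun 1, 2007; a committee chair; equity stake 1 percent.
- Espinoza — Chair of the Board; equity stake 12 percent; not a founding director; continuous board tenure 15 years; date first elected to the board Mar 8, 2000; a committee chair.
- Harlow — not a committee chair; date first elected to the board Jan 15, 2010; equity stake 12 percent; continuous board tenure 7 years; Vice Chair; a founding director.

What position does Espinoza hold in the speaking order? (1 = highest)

By board role: Espinoza (Chair of the Board); then Harlow and Adeyemi (Vice Chair); then Quinn (Lead Independent Director); then Lindqvist (Executive Director); then Greco and Abara (Non-Executive Director).
Harlow and Adeyemi both have equity stake 12 percent, so the next rule applies.
Among Harlow and Adeyemi, a founding director before not a founding director: Harlow (a founding director) before Adeyemi (not a founding director).
Greco and Abara both have equity stake 1 percent, so the next rule applies.
Greco and Abara are each a founding director, so the next rule applies.
Greco and Abara are each a committee chair, so the next rule applies.
Among Greco and Abara, by date first elected to the board (later first): Greco (Mar 18, 2008) before Abara (Jun 1, 2007).
Order: Espinoza, Harlow, Adeyemi, Quinn, Lindqvist, Greco, Abara. So position 1.

1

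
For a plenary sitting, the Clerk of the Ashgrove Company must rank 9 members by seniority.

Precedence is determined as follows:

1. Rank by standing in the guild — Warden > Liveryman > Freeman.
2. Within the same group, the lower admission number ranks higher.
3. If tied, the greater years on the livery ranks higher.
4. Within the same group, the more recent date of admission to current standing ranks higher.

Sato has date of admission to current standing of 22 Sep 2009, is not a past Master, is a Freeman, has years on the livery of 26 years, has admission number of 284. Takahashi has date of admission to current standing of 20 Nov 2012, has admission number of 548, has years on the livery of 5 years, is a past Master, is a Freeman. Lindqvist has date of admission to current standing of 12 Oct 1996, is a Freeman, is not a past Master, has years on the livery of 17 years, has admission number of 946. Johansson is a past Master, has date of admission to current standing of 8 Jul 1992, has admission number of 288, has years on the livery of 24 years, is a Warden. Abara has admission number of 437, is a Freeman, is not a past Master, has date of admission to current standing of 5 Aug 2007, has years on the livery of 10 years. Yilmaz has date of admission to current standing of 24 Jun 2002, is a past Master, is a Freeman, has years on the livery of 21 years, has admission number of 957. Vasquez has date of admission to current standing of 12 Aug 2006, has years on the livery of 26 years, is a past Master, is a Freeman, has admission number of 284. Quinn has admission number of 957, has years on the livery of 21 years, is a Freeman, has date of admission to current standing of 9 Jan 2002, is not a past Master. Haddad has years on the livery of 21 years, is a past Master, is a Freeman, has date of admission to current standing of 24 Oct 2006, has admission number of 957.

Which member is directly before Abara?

By standing in the guild: Johansson (Warden); then Sato, Vasquez, Abara, Takahashi, Lindqvist, Haddad, Yilmaz and Quinn (Freeman).
Among Sato, Vasquez, Abara, Takahashi, Lindqvist, Haddad, Yilmaz and Quinn, by admission number (lower first): Sato and Vasquez (284) before Abara (437) before Takahashi (548) before Lindqvist (946) before Haddad, Yilmaz and Quinn (957).
Sato and Vasquez both have years on the livery 26 years, so the next rule applies.
Among Sato and Vasquez, by date of admission to current standing (later first): Sato (22 Sep 2009) before Vasquez (12 Aug 2006).
Haddad, Yilmaz and Quinn all have years on the livery 21 years, so the next rule applies.
Among Haddad, Yilmaz and Quinn, by date of admission to current standing (later first): Haddad (24 Oct 2006) before Yilmaz (24 Jun 2002) before Quinn (9 Jan 2002).
Order: Johansson, Sato, Vasquez, Abara, Takahashi, Lindqvist, Haddad, Yilmaz, Quinn.

Vasquez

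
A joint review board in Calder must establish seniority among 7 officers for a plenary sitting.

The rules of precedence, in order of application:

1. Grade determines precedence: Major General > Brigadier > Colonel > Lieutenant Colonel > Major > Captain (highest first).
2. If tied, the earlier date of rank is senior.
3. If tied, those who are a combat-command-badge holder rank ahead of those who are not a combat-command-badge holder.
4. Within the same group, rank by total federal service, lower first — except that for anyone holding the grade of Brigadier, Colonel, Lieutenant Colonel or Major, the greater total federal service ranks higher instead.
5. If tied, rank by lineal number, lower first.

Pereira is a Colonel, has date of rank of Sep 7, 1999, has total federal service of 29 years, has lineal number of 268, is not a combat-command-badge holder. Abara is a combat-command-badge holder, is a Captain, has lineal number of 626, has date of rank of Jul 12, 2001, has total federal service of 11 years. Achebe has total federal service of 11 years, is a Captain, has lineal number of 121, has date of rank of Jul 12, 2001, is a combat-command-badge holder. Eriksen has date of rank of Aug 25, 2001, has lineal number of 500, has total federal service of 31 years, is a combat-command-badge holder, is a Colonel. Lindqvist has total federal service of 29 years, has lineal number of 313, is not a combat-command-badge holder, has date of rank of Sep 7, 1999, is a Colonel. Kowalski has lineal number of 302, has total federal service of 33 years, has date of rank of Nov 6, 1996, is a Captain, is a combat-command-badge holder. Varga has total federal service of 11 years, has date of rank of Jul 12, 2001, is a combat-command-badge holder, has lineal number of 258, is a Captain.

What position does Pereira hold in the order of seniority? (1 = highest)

1

By grade: Pereira, Lindqvist and Eriksen (Colonel); then Kowalski, Achebe, Varga and Abara (Captain).
Among Pereira, Lindqvist and Eriksen, by date of rank (earlier first): Pereira and Lindqvist (Sep 7, 1999) before Eriksen (Aug 25, 2001).
Pereira and Lindqvist are each not a combat-command-badge holder, so the next rule applies.
Pereira and Lindqvist both have total federal service 29 years, so the next rule applies.
Among Pereira and Lindqvist, by lineal number (lower first): Pereira (268) before Lindqvist (313).
Among Kowalski, Achebe, Varga and Abara, by date of rank (earlier first): Kowalski (Nov 6, 1996) before Achebe, Varga and Abara (Jul 12, 2001).
Achebe, Varga and Abara are each a combat-command-badge holder, so the next rule applies.
Achebe, Varga and Abara all have total federal service 11 years, so the next rule applies.
Among Achebe, Varga and Abara, by lineal number (lower first): Achebe (121) before Varga (258) before Abara (626).
Order: Pereira, Lindqvist, Eriksen, Kowalski, Achebe, Varga, Abara. So position 1.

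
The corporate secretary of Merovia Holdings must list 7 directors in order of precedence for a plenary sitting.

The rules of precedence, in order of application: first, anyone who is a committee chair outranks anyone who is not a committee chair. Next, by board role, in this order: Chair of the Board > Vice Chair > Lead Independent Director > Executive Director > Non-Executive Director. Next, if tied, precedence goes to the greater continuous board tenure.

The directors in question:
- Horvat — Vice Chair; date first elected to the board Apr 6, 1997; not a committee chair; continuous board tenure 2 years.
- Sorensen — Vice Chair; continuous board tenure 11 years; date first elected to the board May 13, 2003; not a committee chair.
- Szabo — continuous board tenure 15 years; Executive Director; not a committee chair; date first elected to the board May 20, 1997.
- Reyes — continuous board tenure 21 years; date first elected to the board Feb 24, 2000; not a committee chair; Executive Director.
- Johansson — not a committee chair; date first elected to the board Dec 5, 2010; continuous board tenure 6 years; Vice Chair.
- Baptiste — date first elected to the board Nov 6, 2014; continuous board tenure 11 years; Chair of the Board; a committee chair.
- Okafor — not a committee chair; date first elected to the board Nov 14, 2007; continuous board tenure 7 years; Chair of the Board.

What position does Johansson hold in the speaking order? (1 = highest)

By the first rule: Baptiste (a committee chair); then Okafor, Sorensen, Johansson, Horvat, Reyes and Szabo (each not a committee chair).
Among Okafor, Sorensen, Johansson, Horvat, Reyes and Szabo, by board role: Okafor (Chair of the Board) before Sorensen, Johansson and Horvat (Vice Chair) before Reyes and Szabo (Executive Director).
Among Sorensen, Johansson and Horvat, by continuous board tenure (higher first): Sorensen (11 years) before Johansson (6 years) before Horvat (2 years).
Among Reyes and Szabo, by continuous board tenure (higher first): Reyes (21 years) before Szabo (15 years).
Order: Baptiste, Okafor, Sorensen, Johansson, Horvat, Reyes, Szabo. So position 4.

4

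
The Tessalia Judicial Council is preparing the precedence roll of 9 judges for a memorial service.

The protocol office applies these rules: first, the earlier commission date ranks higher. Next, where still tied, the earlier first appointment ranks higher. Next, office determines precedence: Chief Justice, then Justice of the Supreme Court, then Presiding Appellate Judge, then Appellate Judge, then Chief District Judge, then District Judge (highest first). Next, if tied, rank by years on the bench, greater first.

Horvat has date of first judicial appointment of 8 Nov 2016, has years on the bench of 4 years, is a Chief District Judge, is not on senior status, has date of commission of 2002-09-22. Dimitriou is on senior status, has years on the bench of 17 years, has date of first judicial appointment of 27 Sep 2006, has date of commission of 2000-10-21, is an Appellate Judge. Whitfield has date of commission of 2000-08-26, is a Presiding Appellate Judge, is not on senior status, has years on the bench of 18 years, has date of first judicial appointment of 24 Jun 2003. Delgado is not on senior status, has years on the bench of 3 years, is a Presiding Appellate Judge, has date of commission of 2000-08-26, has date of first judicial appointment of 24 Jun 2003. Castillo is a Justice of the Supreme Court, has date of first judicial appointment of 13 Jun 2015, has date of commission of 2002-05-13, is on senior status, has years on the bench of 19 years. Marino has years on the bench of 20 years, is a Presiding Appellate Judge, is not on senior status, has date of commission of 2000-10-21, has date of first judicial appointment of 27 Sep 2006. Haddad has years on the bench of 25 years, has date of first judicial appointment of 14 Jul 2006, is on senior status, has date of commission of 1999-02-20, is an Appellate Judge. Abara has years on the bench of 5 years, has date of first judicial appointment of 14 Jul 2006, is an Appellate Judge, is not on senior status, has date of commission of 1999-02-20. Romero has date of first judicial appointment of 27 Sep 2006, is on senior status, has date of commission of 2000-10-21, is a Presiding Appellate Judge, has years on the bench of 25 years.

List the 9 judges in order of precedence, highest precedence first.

Haddad, Abara, Whitfield, Delgado, Romero, Marino, Dimitriou, Castillo, Horvat

By date of commission (earlier first): Haddad and Abara (both 1999-02-20); then Whitfield and Delgado (both 2000-08-26); then Romero, Marino and Dimitriou (each 2000-10-21); then Castillo (2002-05-13); then Horvat (2002-09-22).
Haddad and Abara both have date of first judicial appointment 14 Jul 2006, so the next rule applies.
Haddad and Abara are each Appellate Judge, so the next rule applies.
Among Haddad and Abara, by years on the bench (higher first): Haddad (25 years) before Abara (5 years).
Whitfield and Delgado both have date of first judicial appointment 24 Jun 2003, so the next rule applies.
Whitfield and Delgado are each Presiding Appellate Judge, so the next rule applies.
Among Whitfield and Delgado, by years on the bench (higher first): Whitfield (18 years) before Delgado (3 years).
Romero, Marino and Dimitriou all have date of first judicial appointment 27 Sep 2006, so the next rule applies.
Among Romero, Marino and Dimitriou, by office: Romero and Marino (Presiding Appellate Judge) before Dimitriou (Appellate Judge).
Among Romero and Marino, by years on the bench (higher first): Romero (25 years) before Marino (20 years).
Full order: Haddad, Abara, Whitfield, Delgado, Romero, Marino, Dimitriou, Castillo, Horvat.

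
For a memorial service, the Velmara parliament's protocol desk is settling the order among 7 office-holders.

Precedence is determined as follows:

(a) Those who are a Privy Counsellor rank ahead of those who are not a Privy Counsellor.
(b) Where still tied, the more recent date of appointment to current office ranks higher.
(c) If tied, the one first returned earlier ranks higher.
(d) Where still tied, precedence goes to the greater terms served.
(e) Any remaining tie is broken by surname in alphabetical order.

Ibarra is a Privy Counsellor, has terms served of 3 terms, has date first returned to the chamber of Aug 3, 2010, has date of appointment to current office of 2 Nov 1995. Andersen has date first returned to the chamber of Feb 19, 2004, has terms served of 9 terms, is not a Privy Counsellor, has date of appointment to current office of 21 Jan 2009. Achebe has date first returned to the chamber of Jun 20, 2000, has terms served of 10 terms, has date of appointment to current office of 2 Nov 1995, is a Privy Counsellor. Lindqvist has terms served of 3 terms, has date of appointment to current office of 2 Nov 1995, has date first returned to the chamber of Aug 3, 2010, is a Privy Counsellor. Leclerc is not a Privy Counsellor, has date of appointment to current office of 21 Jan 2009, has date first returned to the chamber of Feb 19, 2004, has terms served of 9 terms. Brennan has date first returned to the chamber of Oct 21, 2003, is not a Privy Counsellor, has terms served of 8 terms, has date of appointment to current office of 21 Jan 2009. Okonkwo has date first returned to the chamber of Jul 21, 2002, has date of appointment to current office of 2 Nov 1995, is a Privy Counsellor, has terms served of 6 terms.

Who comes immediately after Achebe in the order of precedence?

Okonkwo

By the first rule: Achebe, Okonkwo, Ibarra and Lindqvist (each a Privy Counsellor); then Brennan, Andersen and Leclerc (each not a Privy Counsellor).
Achebe, Okonkwo, Ibarra and Lindqvist all have date of appointment to current office 2 Nov 1995, so the next rule applies.
Among Achebe, Okonkwo, Ibarra and Lindqvist, by date first returned to the chamber (earlier first): Achebe (Jun 20, 2000) before Okonkwo (Jul 21, 2002) before Ibarra and Lindqvist (Aug 3, 2010).
Ibarra and Lindqvist both have terms served 3 terms, so the next rule applies.
Among Ibarra and Lindqvist, alphabetically by surname: Ibarra before Lindqvist.
Brennan, Andersen and Leclerc all have date of appointment to current office 21 Jan 2009, so the next rule applies.
Among Brennan, Andersen and Leclerc, by date first returned to the chamber (earlier first): Brennan (Oct 21, 2003) before Andersen and Leclerc (Feb 19, 2004).
Andersen and Leclerc both have terms served 9 terms, so the next rule applies.
Among Andersen and Leclerc, alphabetically by surname: Andersen before Leclerc.
Order: Achebe, Okonkwo, Ibarra, Lindqvist, Brennan, Andersen, Leclerc.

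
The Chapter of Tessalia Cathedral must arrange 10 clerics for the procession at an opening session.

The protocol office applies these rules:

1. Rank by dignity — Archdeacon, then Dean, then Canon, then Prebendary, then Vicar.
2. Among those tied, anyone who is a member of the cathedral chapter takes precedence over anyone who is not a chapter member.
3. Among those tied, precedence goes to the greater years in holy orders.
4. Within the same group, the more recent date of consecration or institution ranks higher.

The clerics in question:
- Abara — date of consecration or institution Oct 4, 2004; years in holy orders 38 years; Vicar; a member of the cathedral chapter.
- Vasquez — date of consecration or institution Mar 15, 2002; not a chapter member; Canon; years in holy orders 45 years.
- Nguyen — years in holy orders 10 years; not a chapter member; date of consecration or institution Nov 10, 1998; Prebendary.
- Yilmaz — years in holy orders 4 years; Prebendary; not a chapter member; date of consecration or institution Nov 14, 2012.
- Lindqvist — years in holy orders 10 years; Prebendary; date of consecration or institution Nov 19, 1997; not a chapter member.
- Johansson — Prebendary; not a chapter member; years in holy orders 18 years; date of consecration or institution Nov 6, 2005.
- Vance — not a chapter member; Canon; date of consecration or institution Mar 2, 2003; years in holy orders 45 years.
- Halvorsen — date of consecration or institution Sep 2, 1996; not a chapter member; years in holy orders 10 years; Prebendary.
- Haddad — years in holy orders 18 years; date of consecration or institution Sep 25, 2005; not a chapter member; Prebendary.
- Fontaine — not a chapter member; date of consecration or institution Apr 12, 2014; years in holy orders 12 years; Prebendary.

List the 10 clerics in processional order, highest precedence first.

Vance, Vasquez, Johansson, Haddad, Fontaine, Nguyen, Lindqvist, Halvorsen, Yilmaz, Abara

By dignity: Vance and Vasquez (Canon); then Johansson, Haddad, Fontaine, Nguyen, Lindqvist, Halvorsen and Yilmaz (Prebendary); then Abara (Vicar).
Vance and Vasquez are each not a chapter member, so the next rule applies.
Vance and Vasquez both have years in holy orders 45 years, so the next rule applies.
Among Vance and Vasquez, by date of consecration or institution (later first): Vance (Mar 2, 2003) before Vasquez (Mar 15, 2002).
Johansson, Haddad, Fontaine, Nguyen, Lindqvist, Halvorsen and Yilmaz are each not a chapter member, so the next rule applies.
Among Johansson, Haddad, Fontaine, Nguyen, Lindqvist, Halvorsen and Yilmaz, by years in holy orders (higher first): Johansson and Haddad (18 years) before Fontaine (12 years) before Nguyen, Lindqvist and Halvorsen (10 years) before Yilmaz (4 years).
Among Johansson and Haddad, by date of consecration or institution (later first): Johansson (Nov 6, 2005) before Haddad (Sep 25, 2005).
Among Nguyen, Lindqvist and Halvorsen, by date of consecration or institution (later first): Nguyen (Nov 10, 1998) before Lindqvist (Nov 19, 1997) before Halvorsen (Sep 2, 1996).
Full order: Vance, Vasquez, Johansson, Haddad, Fontaine, Nguyen, Lindqvist, Halvorsen, Yilmaz, Abara.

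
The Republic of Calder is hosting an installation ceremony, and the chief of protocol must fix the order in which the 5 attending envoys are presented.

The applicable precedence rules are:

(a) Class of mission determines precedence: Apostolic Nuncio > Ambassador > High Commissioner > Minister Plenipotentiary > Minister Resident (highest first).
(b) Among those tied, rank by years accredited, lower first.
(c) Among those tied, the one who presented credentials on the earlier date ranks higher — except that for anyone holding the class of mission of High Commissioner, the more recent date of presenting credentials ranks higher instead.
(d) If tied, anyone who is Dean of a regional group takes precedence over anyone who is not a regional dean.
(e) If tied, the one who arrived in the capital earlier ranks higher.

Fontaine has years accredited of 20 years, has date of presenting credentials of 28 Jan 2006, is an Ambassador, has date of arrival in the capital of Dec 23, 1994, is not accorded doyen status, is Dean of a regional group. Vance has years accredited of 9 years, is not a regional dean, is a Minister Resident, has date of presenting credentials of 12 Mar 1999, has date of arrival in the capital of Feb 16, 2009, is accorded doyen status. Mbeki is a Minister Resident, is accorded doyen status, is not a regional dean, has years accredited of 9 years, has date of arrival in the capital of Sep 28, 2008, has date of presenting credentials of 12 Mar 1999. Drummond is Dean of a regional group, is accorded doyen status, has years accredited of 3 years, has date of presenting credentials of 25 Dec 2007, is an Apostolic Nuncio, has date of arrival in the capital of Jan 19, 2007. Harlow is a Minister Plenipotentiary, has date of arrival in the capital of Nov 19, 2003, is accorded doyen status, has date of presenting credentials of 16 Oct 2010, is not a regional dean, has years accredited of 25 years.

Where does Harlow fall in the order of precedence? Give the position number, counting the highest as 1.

By class of mission: Drummond (Apostolic Nuncio); then Fontaine (Ambassador); then Harlow (Minister Plenipotentiary); then Mbeki and Vance (Minister Resident).
Mbeki and Vance both have years accredited 9 years, so the next rule applies.
Mbeki and Vance both have date of presenting credentials 12 Mar 1999, so the next rule applies.
Mbeki and Vance are each not a regional dean, so the next rule applies.
Among Mbeki and Vance, by date of arrival in the capital (earlier first): Mbeki (Sep 28, 2008) before Vance (Feb 16, 2009).
Order: Drummond, Fontaine, Harlow, Mbeki, Vance. So position 3.

3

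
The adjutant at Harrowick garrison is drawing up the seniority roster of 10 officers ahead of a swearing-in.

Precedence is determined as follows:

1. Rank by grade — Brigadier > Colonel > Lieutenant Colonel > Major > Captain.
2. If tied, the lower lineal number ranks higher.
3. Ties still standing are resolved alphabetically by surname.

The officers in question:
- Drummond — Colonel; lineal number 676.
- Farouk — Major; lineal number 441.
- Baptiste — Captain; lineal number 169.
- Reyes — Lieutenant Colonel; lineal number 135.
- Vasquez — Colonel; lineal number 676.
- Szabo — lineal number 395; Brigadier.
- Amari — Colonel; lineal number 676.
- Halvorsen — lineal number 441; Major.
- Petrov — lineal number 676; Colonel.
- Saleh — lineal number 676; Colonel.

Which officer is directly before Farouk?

Reyes

By grade: Szabo (Brigadier); then Amari, Drummond, Petrov, Saleh and Vasquez (Colonel); then Reyes (Lieutenant Colonel); then Farouk and Halvorsen (Major); then Baptiste (Captain).
Amari, Drummond, Petrov, Saleh and Vasquez all have lineal number 676, so the next rule applies.
Among Amari, Drummond, Petrov, Saleh and Vasquez, alphabetically by surname: Amari before Drummond before Petrov before Saleh before Vasquez.
Farouk and Halvorsen both have lineal number 441, so the next rule applies.
Among Farouk and Halvorsen, alphabetically by surname: Farouk before Halvorsen.
Order: Szabo, Amari, Drummond, Petrov, Saleh, Vasquez, Reyes, Farouk, Halvorsen, Baptiste.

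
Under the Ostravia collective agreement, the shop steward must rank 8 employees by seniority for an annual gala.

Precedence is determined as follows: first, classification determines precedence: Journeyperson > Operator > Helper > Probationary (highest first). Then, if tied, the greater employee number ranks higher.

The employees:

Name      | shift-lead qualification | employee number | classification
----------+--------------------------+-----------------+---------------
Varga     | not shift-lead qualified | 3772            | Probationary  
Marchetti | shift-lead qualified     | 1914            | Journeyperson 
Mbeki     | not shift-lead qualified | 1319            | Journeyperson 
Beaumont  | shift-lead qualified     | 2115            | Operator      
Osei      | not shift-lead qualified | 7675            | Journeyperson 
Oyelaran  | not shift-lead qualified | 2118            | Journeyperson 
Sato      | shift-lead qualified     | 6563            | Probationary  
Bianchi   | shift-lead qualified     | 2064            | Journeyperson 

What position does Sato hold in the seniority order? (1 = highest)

By classification: Osei, Oyelaran, Bianchi, Marchetti and Mbeki (Journeyperson); then Beaumont (Operator); then Sato and Varga (Probationary).
Among Osei, Oyelaran, Bianchi, Marchetti and Mbeki, by employee number (higher first): Osei (7675) before Oyelaran (2118) before Bianchi (2064) before Marchetti (1914) before Mbeki (1319).
Among Sato and Varga, by employee number (higher first): Sato (6563) before Varga (3772).
Order: Osei, Oyelaran, Bianchi, Marchetti, Mbeki, Beaumont, Sato, Varga. So position 7.

7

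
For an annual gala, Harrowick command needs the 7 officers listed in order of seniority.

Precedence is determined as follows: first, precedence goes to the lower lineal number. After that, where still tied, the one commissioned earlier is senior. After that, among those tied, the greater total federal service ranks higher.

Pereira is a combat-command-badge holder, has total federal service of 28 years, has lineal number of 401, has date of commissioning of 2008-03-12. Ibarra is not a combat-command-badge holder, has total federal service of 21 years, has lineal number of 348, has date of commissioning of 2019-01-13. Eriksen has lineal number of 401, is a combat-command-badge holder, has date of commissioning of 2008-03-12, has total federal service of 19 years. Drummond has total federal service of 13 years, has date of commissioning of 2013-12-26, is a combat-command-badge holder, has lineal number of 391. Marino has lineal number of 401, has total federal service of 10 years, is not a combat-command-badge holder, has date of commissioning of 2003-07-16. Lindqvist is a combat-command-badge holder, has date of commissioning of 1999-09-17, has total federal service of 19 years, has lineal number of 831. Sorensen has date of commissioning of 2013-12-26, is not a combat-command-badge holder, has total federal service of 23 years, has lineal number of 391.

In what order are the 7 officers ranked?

By lineal number (lower first): Ibarra (348); then Sorensen and Drummond (both 391); then Marino, Pereira and Eriksen (each 401); then Lindqvist (831).
Sorensen and Drummond both have date of commissioning 2013-12-26, so the next rule applies.
Among Sorensen and Drummond, by total federal service (higher first): Sorensen (23 years) before Drummond (13 years).
Among Marino, Pereira and Eriksen, by date of commissioning (earlier first): Marino (2003-07-16) before Pereira and Eriksen (2008-03-12).
Among Pereira and Eriksen, by total federal service (higher first): Pereira (28 years) before Eriksen (19 years).
Full order: Ibarra, Sorensen, Drummond, Marino, Pereira, Eriksen, Lindqvist.

Ibarra, Sorensen, Drummond, Marino, Pereira, Eriksen, Lindqvist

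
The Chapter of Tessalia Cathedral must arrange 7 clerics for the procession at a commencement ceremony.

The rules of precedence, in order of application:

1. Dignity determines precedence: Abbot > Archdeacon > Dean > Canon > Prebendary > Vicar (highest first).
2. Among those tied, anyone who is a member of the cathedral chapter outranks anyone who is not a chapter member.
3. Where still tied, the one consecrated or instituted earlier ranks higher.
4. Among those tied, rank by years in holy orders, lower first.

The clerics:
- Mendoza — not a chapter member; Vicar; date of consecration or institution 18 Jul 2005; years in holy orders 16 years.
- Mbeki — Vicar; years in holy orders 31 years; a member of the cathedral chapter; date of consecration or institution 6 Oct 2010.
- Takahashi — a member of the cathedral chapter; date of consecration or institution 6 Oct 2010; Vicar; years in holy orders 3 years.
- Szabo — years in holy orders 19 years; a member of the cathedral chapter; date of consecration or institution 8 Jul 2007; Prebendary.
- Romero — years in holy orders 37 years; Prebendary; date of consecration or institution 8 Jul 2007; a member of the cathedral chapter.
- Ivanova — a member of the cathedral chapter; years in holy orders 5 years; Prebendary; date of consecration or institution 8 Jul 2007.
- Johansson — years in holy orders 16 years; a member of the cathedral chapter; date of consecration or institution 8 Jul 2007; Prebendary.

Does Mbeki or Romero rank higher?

By dignity: Ivanova, Johansson, Szabo and Romero (Prebendary); then Takahashi, Mbeki and Mendoza (Vicar).
Ivanova, Johansson, Szabo and Romero are each a member of the cathedral chapter, so the next rule applies.
Ivanova, Johansson, Szabo and Romero all have date of consecration or institution 8 Jul 2007, so the next rule applies.
Among Ivanova, Johansson, Szabo and Romero, by years in holy orders (lower first): Ivanova (5 years) before Johansson (16 years) before Szabo (19 years) before Romero (37 years).
Among Takahashi, Mbeki and Mendoza, a member of the cathedral chapter before not a chapter member: Takahashi and Mbeki (a member of the cathedral chapter) before Mendoza (not a chapter member).
Takahashi and Mbeki both have date of consecration or institution 6 Oct 2010, so the next rule applies.
Among Takahashi and Mbeki, by years in holy orders (lower first): Takahashi (3 years) before Mbeki (31 years).
So Romero takes precedence.

Romero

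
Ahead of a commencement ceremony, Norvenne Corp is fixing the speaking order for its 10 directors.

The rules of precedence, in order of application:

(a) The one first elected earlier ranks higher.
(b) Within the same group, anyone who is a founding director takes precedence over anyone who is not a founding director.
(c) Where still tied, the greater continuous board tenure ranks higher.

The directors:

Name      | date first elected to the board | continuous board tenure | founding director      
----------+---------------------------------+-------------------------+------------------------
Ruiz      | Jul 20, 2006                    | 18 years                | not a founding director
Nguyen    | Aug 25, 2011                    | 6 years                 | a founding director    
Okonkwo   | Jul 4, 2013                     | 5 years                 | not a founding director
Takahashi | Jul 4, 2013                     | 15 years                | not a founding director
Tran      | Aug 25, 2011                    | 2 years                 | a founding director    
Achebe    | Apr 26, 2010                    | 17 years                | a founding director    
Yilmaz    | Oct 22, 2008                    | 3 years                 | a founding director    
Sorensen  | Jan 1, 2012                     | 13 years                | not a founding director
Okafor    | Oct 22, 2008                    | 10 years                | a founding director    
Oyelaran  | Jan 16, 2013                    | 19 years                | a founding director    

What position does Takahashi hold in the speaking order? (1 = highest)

9

By date first elected to the board (earlier first): Ruiz (Jul 20, 2006); then Okafor and Yilmaz (both Oct 22, 2008); then Achebe (Apr 26, 2010); then Nguyen and Tran (both Aug 25, 2011); then Sorensen (Jan 1, 2012); then Oyelaran (Jan 16, 2013); then Takahashi and Okonkwo (both Jul 4, 2013).
Okafor and Yilmaz are each a founding director, so the next rule applies.
Among Okafor and Yilmaz, by continuous board tenure (higher first): Okafor (10 years) before Yilmaz (3 years).
Nguyen and Tran are each a founding director, so the next rule applies.
Among Nguyen and Tran, by continuous board tenure (higher first): Nguyen (6 years) before Tran (2 years).
Takahashi and Okonkwo are each not a founding director, so the next rule applies.
Among Takahashi and Okonkwo, by continuous board tenure (higher first): Takahashi (15 years) before Okonkwo (5 years).
Order: Ruiz, Okafor, Yilmaz, Achebe, Nguyen, Tran, Sorensen, Oyelaran, Takahashi, Okonkwo. So position 9.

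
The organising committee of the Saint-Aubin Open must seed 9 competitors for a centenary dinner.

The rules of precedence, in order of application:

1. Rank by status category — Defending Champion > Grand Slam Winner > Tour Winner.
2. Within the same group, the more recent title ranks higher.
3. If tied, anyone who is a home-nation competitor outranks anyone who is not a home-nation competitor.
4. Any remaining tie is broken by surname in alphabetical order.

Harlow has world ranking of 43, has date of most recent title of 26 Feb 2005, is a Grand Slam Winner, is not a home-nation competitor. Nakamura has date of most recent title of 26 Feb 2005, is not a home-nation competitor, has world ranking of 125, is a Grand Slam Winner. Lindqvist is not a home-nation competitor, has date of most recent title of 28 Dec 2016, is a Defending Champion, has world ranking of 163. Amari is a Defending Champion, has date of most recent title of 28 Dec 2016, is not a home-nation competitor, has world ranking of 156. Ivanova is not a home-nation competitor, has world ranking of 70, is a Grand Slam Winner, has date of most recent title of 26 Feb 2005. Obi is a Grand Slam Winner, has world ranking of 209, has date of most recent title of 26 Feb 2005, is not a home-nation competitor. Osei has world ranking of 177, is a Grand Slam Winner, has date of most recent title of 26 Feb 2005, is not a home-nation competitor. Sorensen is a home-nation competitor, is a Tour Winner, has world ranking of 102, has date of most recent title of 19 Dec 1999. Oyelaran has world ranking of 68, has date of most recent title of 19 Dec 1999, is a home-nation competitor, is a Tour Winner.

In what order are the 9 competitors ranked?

Amari, Lindqvist, Harlow, Ivanova, Nakamura, Obi, Osei, Oyelaran, Sorensen

By status category: Amari and Lindqvist (Defending Champion); then Harlow, Ivanova, Nakamura, Obi and Osei (Grand Slam Winner); then Oyelaran and Sorensen (Tour Winner).
Amari and Lindqvist both have date of most recent title 28 Dec 2016, so the next rule applies.
Amari and Lindqvist are each not a home-nation competitor, so the next rule applies.
Among Amari and Lindqvist, alphabetically by surname: Amari before Lindqvist.
Harlow, Ivanova, Nakamura, Obi and Osei all have date of most recent title 26 Feb 2005, so the next rule applies.
Harlow, Ivanova, Nakamura, Obi and Osei are each not a home-nation competitor, so the next rule applies.
Among Harlow, Ivanova, Nakamura, Obi and Osei, alphabetically by surname: Harlow before Ivanova before Nakamura before Obi before Osei.
Oyelaran and Sorensen both have date of most recent title 19 Dec 1999, so the next rule applies.
Oyelaran and Sorensen are each a home-nation competitor, so the next rule applies.
Among Oyelaran and Sorensen, alphabetically by surname: Oyelaran before Sorensen.
Full order: Amari, Lindqvist, Harlow, Ivanova, Nakamura, Obi, Osei, Oyelaran, Sorensen.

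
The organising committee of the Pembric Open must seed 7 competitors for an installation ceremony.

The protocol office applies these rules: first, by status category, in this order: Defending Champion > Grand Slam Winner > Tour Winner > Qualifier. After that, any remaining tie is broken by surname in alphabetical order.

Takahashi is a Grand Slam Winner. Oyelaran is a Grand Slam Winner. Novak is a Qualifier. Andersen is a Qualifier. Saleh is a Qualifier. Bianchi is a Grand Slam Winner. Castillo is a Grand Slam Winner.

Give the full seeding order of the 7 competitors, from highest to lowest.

By status category: Bianchi, Castillo, Oyelaran and Takahashi (Grand Slam Winner); then Andersen, Novak and Saleh (Qualifier).
Among Bianchi, Castillo, Oyelaran and Takahashi, alphabetically by surname: Bianchi before Castillo before Oyelaran before Takahashi.
Among Andersen, Novak and Saleh, alphabetically by surname: Andersen before Novak before Saleh.
Full order: Bianchi, Castillo, Oyelaran, Takahashi, Andersen, Novak, Saleh.

Bianchi, Castillo, Oyelaran, Takahashi, Andersen, Novak, Saleh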